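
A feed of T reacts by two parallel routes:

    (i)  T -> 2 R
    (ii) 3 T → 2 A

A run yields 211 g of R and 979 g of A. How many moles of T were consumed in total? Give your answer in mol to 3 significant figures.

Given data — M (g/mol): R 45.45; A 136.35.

n(R) = 211 / 45.45 = 4.642 mol
n(A) = 979 / 136.35 = 7.180 mol
n(T) via (i) = (1/2)×4.642 = 2.321 mol
n(T) via (ii) = (3/2)×7.180 = 10.77 mol
total n(T) = 2.321 + 10.77 = 13.09 mol

13.1 mol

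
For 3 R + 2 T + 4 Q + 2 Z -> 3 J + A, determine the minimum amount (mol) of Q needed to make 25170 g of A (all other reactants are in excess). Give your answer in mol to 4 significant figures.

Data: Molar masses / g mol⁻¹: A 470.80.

n(A) = 25170 / 470.80 = 53.46 mol
n(Q) = (4/1) × 53.46 = 213.8 mol

213.8 mol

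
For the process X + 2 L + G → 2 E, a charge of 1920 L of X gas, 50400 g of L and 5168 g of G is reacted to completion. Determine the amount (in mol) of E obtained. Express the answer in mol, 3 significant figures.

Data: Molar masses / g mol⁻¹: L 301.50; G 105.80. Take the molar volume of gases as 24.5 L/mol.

n(X) = 1920 / 24.5 = 78.37 mol
n(L) = 50400 / 301.50 = 167.2 mol
n(G) = 5168 / 105.80 = 48.85 mol
n/ν for X = 78.37/1 = 78.37
n/ν for L = 167.2/2 = 83.60
n/ν for G = 48.85/1 = 48.85
Smallest n/ν is G → limiting reagent.
n(E) = (2/1) × 48.85 = 97.70 mol

97.7 mol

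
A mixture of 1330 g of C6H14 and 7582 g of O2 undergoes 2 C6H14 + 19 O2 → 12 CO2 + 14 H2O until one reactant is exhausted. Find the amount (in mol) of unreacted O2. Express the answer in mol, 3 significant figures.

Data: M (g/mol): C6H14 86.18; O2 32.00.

90.3 mol

n(C6H14) = 1330 / 86.18 = 15.43 mol
n(O2) = 7582 / 32.00 = 236.9 mol
n/ν for C6H14 = 15.43/2 = 7.715
n/ν for O2 = 236.9/19 = 12.47
Smallest n/ν is C6H14 → limiting reagent.
O2 consumed = (19/2) × 15.43 = 146.6 mol
O2 remaining = 236.9 − 146.6 = 90.30 mol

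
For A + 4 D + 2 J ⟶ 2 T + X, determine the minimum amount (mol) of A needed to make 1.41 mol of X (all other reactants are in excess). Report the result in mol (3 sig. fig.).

n(X) = 1.410 mol
n(A) = (1/1) × 1.410 = 1.410 mol

1.41 mol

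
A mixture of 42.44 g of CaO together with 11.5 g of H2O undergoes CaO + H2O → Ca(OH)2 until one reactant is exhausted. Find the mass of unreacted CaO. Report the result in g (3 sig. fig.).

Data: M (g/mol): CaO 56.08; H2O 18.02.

6.65 g

n(CaO) = 42.44 / 56.08 = 0.7568 mol
n(H2O) = 11.50 / 18.02 = 0.6382 mol
n/ν → CaO: 0.7568, H2O: 0.6382; H2O is limiting.
CaO consumed = (1/1) × 0.6382 = 0.6382 mol
CaO remaining = 0.7568 − 0.6382 = 0.1186 mol
mass = 0.1186 × 56.08 = 6.651 g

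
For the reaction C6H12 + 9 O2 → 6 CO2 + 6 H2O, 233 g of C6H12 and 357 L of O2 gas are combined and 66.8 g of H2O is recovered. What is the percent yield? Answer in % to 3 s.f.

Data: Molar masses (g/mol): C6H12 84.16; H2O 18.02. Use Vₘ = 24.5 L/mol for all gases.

n(C6H12) = 233.0 / 84.16 = 2.769 mol
n(O2) = 357.0 / 24.5 = 14.57 mol
n/ν → C6H12: 2.769, O2: 1.619; O2 is limiting.
theoretical n(H2O) = (6/9) × 14.57 = 9.713 mol → 175.0 g
% yield = 66.8 / 175.0 × 100 = 38.17 %

38.2 %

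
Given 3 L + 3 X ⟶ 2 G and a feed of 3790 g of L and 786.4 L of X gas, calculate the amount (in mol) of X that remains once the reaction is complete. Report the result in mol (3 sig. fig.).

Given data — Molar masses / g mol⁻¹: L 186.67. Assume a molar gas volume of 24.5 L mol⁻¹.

11.8 mol

n(L) = 3790 / 186.67 = 20.30 mol
n(X) = 786.4 / 24.5 = 32.10 mol
n/ν → L: 6.767, X: 10.70; L is limiting.
X consumed = (3/3) × 20.30 = 20.30 mol
X remaining = 32.10 − 20.30 = 11.80 mol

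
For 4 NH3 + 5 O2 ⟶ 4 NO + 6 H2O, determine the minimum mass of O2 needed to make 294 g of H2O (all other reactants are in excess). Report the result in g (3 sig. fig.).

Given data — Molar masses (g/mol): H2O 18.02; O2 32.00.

n(H2O) = 294 / 18.02 = 16.32 mol
n(O2) = (5/6) × 16.32 = 13.60 mol
mass = 13.60 × 32.00 = 435.2 g

435 g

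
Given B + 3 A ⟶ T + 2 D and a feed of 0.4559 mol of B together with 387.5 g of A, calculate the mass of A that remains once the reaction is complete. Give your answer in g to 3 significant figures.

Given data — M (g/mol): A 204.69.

108 g

n(B) = 0.4559 mol
n(A) = 387.5 / 204.69 = 1.893 mol
n/ν → B: 0.4559, A: 0.6310; B is limiting.
A consumed = (3/1) × 0.4559 = 1.368 mol
A remaining = 1.893 − 1.368 = 0.5250 mol
mass = 0.5250 × 204.69 = 107.5 g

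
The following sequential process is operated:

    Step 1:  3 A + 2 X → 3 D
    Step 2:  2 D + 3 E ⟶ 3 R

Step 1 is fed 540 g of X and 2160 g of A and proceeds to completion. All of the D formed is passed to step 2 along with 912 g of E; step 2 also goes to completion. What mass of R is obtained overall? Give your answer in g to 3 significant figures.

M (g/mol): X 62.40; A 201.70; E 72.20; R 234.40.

2960 g

Step 1:
n(X) = 540.0 / 62.40 = 8.654 mol
n(A) = 2160 / 201.70 = 10.71 mol
n/ν for X = 8.654/2 = 4.327
n/ν for A = 10.71/3 = 3.570
Smallest n/ν is A → limiting reagent.
n(D) produced = (3/3) × 10.71 = 10.71 mol
Step 2:
n(D) available = 10.71 mol
n(E) = 912.0 / 72.20 = 12.63 mol
n/ν for D = 10.71/2 = 5.355
n/ν for E = 12.63/3 = 4.210
Smallest n/ν is E → limiting reagent.
n(R) = (3/3) × 12.63 = 12.63 mol
mass = 12.63 × 234.40 = 2960 g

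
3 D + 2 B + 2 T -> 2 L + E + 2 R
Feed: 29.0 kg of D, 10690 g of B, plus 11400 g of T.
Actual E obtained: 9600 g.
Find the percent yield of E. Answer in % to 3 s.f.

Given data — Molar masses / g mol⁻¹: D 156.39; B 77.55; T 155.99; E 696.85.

37.7 %

n(D) = 29.00×1000 / 156.39 = 185.4 mol
n(B) = 10690 / 77.55 = 137.8 mol
n(T) = 11400 / 155.99 = 73.08 mol
n/ν for D = 185.4/3 = 61.80
n/ν for B = 137.8/2 = 68.90
n/ν for T = 73.08/2 = 36.54
Smallest n/ν is T → limiting reagent.
theoretical n(E) = (1/2) × 73.08 = 36.54 mol → 25460 g
% yield = 9600 / 25460 × 100 = 37.71 %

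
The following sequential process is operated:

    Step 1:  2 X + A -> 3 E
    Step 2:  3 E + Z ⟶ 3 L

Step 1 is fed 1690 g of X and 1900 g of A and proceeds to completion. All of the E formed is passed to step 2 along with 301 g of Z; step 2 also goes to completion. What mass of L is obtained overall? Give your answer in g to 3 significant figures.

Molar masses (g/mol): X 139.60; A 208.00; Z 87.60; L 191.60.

1980 g

Step 1:
n(X) = 1690 / 139.60 = 12.11 mol
n(A) = 1900 / 208.00 = 9.135 mol
n/ν for X = 12.11/2 = 6.055
n/ν for A = 9.135/1 = 9.135
Smallest n/ν is X → limiting reagent.
n(E) produced = (3/2) × 12.11 = 18.17 mol
Step 2:
n(E) available = 18.17 mol
n(Z) = 301.0 / 87.60 = 3.436 mol
n/ν for E = 18.17/3 = 6.057
n/ν for Z = 3.436/1 = 3.436
Smallest n/ν is Z → limiting reagent.
n(L) = (3/1) × 3.436 = 10.31 mol
mass = 10.31 × 191.60 = 1975 g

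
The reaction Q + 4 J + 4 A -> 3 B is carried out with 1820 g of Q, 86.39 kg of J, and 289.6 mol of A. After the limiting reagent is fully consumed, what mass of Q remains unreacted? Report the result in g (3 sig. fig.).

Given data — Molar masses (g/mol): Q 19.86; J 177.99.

n(Q) = 1820 / 19.86 = 91.64 mol
n(J) = 86.39×1000 / 177.99 = 485.4 mol
n(A) = 289.6 mol
n/ν for Q = 91.64/1 = 91.64
n/ν for J = 485.4/4 = 121.4
n/ν for A = 289.6/4 = 72.40
Smallest n/ν is A → limiting reagent.
Q consumed = (1/4) × 289.6 = 72.40 mol
Q remaining = 91.64 − 72.40 = 19.24 mol
mass = 19.24 × 19.86 = 382.1 g

382 g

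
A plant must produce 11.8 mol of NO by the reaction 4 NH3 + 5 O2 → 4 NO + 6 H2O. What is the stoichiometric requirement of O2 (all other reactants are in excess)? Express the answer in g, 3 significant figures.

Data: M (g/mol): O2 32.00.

n(NO) = 11.80 mol
n(O2) = (5/4) × 11.80 = 14.75 mol
mass = 14.75 × 32.00 = 472.0 g

472 g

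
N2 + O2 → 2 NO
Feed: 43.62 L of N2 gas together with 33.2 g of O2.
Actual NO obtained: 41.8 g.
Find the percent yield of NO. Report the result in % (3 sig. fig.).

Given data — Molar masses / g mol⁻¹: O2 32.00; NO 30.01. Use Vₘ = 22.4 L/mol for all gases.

67.1 %

n(N2) = 43.62 / 22.4 = 1.947 mol
n(O2) = 33.20 / 32.00 = 1.038 mol
n/ν for N2 = 1.947/1 = 1.947
n/ν for O2 = 1.038/1 = 1.038
Smallest n/ν is O2 → limiting reagent.
theoretical n(NO) = (2/1) × 1.038 = 2.076 mol → 62.30 g
% yield = 41.8 / 62.30 × 100 = 67.09 %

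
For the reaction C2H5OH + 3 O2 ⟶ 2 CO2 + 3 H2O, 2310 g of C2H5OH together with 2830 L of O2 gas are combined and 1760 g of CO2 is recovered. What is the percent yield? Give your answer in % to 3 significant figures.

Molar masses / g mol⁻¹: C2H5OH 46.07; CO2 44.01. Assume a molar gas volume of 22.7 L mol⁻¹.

n(C2H5OH) = 2310 / 46.07 = 50.14 mol
n(O2) = 2830 / 22.7 = 124.7 mol
n/ν → C2H5OH: 50.14, O2: 41.57; O2 is limiting.
theoretical n(CO2) = (2/3) × 124.7 = 83.13 mol → 3659 g
% yield = 1760 / 3659 × 100 = 48.10 %

48.1 %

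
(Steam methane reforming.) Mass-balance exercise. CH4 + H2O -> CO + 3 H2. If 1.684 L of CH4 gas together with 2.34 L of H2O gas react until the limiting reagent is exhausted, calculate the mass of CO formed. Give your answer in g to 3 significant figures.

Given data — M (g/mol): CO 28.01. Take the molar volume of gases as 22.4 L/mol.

2.11 g

n(CH4) = 1.684 / 22.4 = 0.07518 mol
n(H2O) = 2.340 / 22.4 = 0.1045 mol
n/ν for CH4 = 0.07518/1 = 0.07518
n/ν for H2O = 0.1045/1 = 0.1045
Smallest n/ν is CH4 → limiting reagent.
n(CO) = (1/1) × 0.07518 = 0.07518 mol
mass = 0.07518 × 28.01 = 2.106 g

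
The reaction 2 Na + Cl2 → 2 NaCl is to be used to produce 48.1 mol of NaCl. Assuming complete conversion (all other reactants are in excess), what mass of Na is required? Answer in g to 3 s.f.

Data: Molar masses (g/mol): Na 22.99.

n(NaCl) = 48.10 mol
n(Na) = (2/2) × 48.10 = 48.10 mol
mass = 48.10 × 22.99 = 1106 g

1110 g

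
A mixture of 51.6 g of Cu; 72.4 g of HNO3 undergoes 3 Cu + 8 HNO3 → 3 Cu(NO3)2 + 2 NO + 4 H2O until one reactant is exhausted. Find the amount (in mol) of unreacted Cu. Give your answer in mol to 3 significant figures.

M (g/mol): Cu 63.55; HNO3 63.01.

n(Cu) = 51.60 / 63.55 = 0.8120 mol
n(HNO3) = 72.40 / 63.01 = 1.149 mol
n/ν for Cu = 0.8120/3 = 0.2707
n/ν for HNO3 = 1.149/8 = 0.1436
Smallest n/ν is HNO3 → limiting reagent.
Cu consumed = (3/8) × 1.149 = 0.4309 mol
Cu remaining = 0.8120 − 0.4309 = 0.3811 mol

0.381 mol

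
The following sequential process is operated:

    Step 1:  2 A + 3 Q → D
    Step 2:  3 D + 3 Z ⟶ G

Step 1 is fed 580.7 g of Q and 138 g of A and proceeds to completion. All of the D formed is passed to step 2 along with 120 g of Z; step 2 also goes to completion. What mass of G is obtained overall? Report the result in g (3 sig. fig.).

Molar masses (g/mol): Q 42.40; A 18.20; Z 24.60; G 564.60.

Step 1:
n(Q) = 580.7 / 42.40 = 13.70 mol
n(A) = 138.0 / 18.20 = 7.582 mol
n/ν → Q: 4.567, A: 3.791; A is limiting.
n(D) produced = (1/2) × 7.582 = 3.791 mol
Step 2:
n(D) available = 3.791 mol
n(Z) = 120.0 / 24.60 = 4.878 mol
n/ν → D: 1.264, Z: 1.626; D is limiting.
n(G) = (1/3) × 3.791 = 1.264 mol
mass = 1.264 × 564.60 = 713.7 g

714 g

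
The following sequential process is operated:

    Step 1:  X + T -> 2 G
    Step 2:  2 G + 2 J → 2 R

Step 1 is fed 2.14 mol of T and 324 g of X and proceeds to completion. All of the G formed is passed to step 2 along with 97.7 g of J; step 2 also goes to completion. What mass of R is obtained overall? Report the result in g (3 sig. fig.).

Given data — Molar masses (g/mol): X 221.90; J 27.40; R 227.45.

664 g

Step 1:
n(T) = 2.140 mol
n(X) = 324.0 / 221.90 = 1.460 mol
n/ν → T: 2.140, X: 1.460; X is limiting.
n(G) produced = (2/1) × 1.460 = 2.920 mol
Step 2:
n(G) available = 2.920 mol
n(J) = 97.70 / 27.40 = 3.566 mol
n/ν → G: 1.460, J: 1.783; G is limiting.
n(R) = (2/2) × 2.920 = 2.920 mol
mass = 2.920 × 227.45 = 664.2 g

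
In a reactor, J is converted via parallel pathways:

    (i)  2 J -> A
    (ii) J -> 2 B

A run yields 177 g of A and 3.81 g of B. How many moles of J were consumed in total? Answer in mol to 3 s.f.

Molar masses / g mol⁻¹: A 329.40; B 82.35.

n(A) = 177 / 329.40 = 0.5373 mol
n(B) = 3.81 / 82.35 = 0.04627 mol
n(J) via (i) = (2/1)×0.5373 = 1.075 mol
n(J) via (ii) = (1/2)×0.04627 = 0.02314 mol
total n(J) = 1.075 + 0.02314 = 1.098 mol

1.10 mol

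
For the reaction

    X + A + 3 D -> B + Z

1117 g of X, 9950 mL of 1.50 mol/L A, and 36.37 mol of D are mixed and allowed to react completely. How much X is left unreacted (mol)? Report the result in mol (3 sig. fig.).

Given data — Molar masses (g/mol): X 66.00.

4.80 mol

n(X) = 1117 / 66.00 = 16.92 mol
n(A) = 1.50 × 9950/1000 = 14.93 mol
n(D) = 36.37 mol
n/ν for X = 16.92/1 = 16.92
n/ν for A = 14.93/1 = 14.93
n/ν for D = 36.37/3 = 12.12
Smallest n/ν is D → limiting reagent.
X consumed = (1/3) × 36.37 = 12.12 mol
X remaining = 16.92 − 12.12 = 4.800 mol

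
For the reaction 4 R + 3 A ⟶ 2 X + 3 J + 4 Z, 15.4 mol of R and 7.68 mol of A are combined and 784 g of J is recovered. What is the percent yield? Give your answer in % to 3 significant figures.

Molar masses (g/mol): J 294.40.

34.7 %

n(R) = 15.40 mol
n(A) = 7.680 mol
n/ν → R: 3.850, A: 2.560; A is limiting.
theoretical n(J) = (3/3) × 7.680 = 7.680 mol → 2261 g
% yield = 784 / 2261 × 100 = 34.67 %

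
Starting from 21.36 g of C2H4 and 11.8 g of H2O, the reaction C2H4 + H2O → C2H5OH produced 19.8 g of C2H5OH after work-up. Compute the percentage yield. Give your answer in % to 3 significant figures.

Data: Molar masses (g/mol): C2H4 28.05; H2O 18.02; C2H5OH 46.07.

n(C2H4) = 21.36 / 28.05 = 0.7615 mol
n(H2O) = 11.80 / 18.02 = 0.6548 mol
n/ν → C2H4: 0.7615, H2O: 0.6548; H2O is limiting.
theoretical n(C2H5OH) = (1/1) × 0.6548 = 0.6548 mol → 30.17 g
% yield = 19.8 / 30.17 × 100 = 65.63 %

65.6 %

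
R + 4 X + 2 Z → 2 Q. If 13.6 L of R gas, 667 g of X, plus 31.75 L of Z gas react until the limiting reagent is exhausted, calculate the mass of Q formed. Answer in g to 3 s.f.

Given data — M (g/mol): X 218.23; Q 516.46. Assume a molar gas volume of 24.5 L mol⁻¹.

573 g

n(R) = 13.60 / 24.5 = 0.5551 mol
n(X) = 667.0 / 218.23 = 3.056 mol
n(Z) = 31.75 / 24.5 = 1.296 mol
n/ν → R: 0.5551, X: 0.7640, Z: 0.6480; R is limiting.
n(Q) = (2/1) × 0.5551 = 1.110 mol
mass = 1.110 × 516.46 = 573.3 g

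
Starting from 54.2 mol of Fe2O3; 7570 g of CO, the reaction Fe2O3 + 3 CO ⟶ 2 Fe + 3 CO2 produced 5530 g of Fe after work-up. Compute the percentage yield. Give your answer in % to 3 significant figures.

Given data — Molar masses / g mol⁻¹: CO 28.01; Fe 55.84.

n(Fe2O3) = 54.20 mol
n(CO) = 7570 / 28.01 = 270.3 mol
n/ν for Fe2O3 = 54.20/1 = 54.20
n/ν for CO = 270.3/3 = 90.10
Smallest n/ν is Fe2O3 → limiting reagent.
theoretical n(Fe) = (2/1) × 54.20 = 108.4 mol → 6053 g
% yield = 5530 / 6053 × 100 = 91.36 %

91.4 %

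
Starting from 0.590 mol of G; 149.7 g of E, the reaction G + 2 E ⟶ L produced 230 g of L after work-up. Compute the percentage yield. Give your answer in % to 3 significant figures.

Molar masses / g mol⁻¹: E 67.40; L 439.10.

88.8 %

n(G) = 0.5900 mol
n(E) = 149.7 / 67.40 = 2.221 mol
n/ν for G = 0.5900/1 = 0.5900
n/ν for E = 2.221/2 = 1.111
Smallest n/ν is G → limiting reagent.
theoretical n(L) = (1/1) × 0.5900 = 0.5900 mol → 259.1 g
% yield = 230 / 259.1 × 100 = 88.77 %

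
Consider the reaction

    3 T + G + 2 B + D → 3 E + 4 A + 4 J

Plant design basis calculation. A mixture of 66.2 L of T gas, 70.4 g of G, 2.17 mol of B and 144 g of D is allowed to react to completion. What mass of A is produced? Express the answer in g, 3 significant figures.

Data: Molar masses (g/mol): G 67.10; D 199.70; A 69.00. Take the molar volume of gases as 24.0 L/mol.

199 g

n(T) = 66.20 / 24.0 = 2.758 mol
n(G) = 70.40 / 67.10 = 1.049 mol
n(B) = 2.170 mol
n(D) = 144.0 / 199.70 = 0.7211 mol
n/ν for T = 2.758/3 = 0.9193
n/ν for G = 1.049/1 = 1.049
n/ν for B = 2.170/2 = 1.085
n/ν for D = 0.7211/1 = 0.7211
Smallest n/ν is D → limiting reagent.
n(A) = (4/1) × 0.7211 = 2.884 mol
mass = 2.884 × 69.00 = 199.0 g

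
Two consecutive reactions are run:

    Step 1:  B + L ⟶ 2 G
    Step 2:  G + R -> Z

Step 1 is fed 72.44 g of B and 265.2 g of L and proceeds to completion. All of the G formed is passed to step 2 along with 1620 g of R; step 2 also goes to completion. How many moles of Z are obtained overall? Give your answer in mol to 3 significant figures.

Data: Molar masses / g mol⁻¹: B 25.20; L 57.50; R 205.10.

5.75 mol

Step 1:
n(B) = 72.44 / 25.20 = 2.875 mol
n(L) = 265.2 / 57.50 = 4.612 mol
n/ν for B = 2.875/1 = 2.875
n/ν for L = 4.612/1 = 4.612
Smallest n/ν is B → limiting reagent.
n(G) produced = (2/1) × 2.875 = 5.750 mol
Step 2:
n(G) available = 5.750 mol
n(R) = 1620 / 205.10 = 7.899 mol
n/ν for G = 5.750/1 = 5.750
n/ν for R = 7.899/1 = 7.899
Smallest n/ν is G → limiting reagent.
n(Z) = (1/1) × 5.750 = 5.750 mol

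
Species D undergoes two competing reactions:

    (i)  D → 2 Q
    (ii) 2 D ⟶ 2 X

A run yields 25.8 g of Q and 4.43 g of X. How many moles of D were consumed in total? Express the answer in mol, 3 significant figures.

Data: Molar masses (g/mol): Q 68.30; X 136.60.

n(Q) = 25.8 / 68.30 = 0.3777 mol
n(X) = 4.43 / 136.60 = 0.03243 mol
n(D) via (i) = (1/2)×0.3777 = 0.1889 mol
n(D) via (ii) = (2/2)×0.03243 = 0.03243 mol
total n(D) = 0.1889 + 0.03243 = 0.2213 mol

0.221 mol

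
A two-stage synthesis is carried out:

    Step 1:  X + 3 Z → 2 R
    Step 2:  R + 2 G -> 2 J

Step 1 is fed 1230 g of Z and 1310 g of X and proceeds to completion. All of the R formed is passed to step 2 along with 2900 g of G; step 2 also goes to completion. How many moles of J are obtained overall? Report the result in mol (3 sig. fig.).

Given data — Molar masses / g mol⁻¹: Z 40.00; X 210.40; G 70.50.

24.9 mol

Step 1:
n(Z) = 1230 / 40.00 = 30.75 mol
n(X) = 1310 / 210.40 = 6.226 mol
n/ν for Z = 30.75/3 = 10.25
n/ν for X = 6.226/1 = 6.226
Smallest n/ν is X → limiting reagent.
n(R) produced = (2/1) × 6.226 = 12.45 mol
Step 2:
n(R) available = 12.45 mol
n(G) = 2900 / 70.50 = 41.13 mol
n/ν for R = 12.45/1 = 12.45
n/ν for G = 41.13/2 = 20.57
Smallest n/ν is R → limiting reagent.
n(J) = (2/1) × 12.45 = 24.90 mol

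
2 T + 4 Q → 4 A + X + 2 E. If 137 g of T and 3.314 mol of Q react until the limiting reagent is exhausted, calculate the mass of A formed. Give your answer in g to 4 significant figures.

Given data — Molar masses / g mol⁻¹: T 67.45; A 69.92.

n(T) = 137.0 / 67.45 = 2.031 mol
n(Q) = 3.314 mol
n/ν → T: 1.016, Q: 0.8285; Q is limiting.
n(A) = (4/4) × 3.314 = 3.314 mol
mass = 3.314 × 69.92 = 231.7 g

231.7 g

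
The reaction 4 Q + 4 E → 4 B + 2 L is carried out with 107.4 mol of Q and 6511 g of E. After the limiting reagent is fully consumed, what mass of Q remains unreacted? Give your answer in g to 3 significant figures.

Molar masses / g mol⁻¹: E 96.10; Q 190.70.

n(Q) = 107.4 mol
n(E) = 6511 / 96.10 = 67.75 mol
n/ν for Q = 107.4/4 = 26.85
n/ν for E = 67.75/4 = 16.94
Smallest n/ν is E → limiting reagent.
Q consumed = (4/4) × 67.75 = 67.75 mol
Q remaining = 107.4 − 67.75 = 39.65 mol
mass = 39.65 × 190.70 = 7561 g

7560 g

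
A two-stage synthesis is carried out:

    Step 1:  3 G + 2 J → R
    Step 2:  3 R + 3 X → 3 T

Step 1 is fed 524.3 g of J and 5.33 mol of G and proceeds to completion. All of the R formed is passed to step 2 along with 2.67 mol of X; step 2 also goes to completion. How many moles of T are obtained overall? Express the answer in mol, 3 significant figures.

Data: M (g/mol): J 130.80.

Step 1:
n(J) = 524.3 / 130.80 = 4.008 mol
n(G) = 5.330 mol
n/ν for J = 4.008/2 = 2.004
n/ν for G = 5.330/3 = 1.777
Smallest n/ν is G → limiting reagent.
n(R) produced = (1/3) × 5.330 = 1.777 mol
Step 2:
n(R) available = 1.777 mol
n(X) = 2.670 mol
n/ν for R = 1.777/3 = 0.5923
n/ν for X = 2.670/3 = 0.8900
Smallest n/ν is R → limiting reagent.
n(T) = (3/3) × 1.777 = 1.777 mol

1.78 mol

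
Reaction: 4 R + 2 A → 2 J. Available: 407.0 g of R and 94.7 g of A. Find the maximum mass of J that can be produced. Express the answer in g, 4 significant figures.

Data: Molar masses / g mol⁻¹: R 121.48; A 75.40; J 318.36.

n(R) = 407.0 / 121.48 = 3.350 mol
n(A) = 94.70 / 75.40 = 1.256 mol
n/ν for R = 3.350/4 = 0.8375
n/ν for A = 1.256/2 = 0.6280
Smallest n/ν is A → limiting reagent.
n(J) = (2/2) × 1.256 = 1.256 mol
mass = 1.256 × 318.36 = 399.9 g

399.9 g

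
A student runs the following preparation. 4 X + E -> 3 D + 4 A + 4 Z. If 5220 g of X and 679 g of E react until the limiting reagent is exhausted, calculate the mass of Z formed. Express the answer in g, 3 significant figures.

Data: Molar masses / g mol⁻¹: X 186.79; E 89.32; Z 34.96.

n(X) = 5220 / 186.79 = 27.95 mol
n(E) = 679.0 / 89.32 = 7.602 mol
n/ν for X = 27.95/4 = 6.988
n/ν for E = 7.602/1 = 7.602
Smallest n/ν is X → limiting reagent.
n(Z) = (4/4) × 27.95 = 27.95 mol
mass = 27.95 × 34.96 = 977.1 g

977 g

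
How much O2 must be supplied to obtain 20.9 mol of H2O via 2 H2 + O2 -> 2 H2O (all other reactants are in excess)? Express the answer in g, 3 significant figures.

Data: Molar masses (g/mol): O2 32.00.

334 g

n(H2O) = 20.90 mol
n(O2) = (1/2) × 20.90 = 10.45 mol
mass = 10.45 × 32.00 = 334.4 g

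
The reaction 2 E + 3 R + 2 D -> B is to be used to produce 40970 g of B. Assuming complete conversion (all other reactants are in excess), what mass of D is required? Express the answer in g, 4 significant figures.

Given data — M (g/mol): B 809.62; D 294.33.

n(B) = 40970 / 809.62 = 50.60 mol
n(D) = (2/1) × 50.60 = 101.2 mol
mass = 101.2 × 294.33 = 29790 g

29790 g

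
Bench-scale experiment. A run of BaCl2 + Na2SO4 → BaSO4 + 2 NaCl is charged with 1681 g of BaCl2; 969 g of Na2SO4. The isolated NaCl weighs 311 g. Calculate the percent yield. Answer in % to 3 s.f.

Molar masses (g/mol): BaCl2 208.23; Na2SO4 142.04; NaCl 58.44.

n(BaCl2) = 1681 / 208.23 = 8.073 mol
n(Na2SO4) = 969.0 / 142.04 = 6.822 mol
n/ν for BaCl2 = 8.073/1 = 8.073
n/ν for Na2SO4 = 6.822/1 = 6.822
Smallest n/ν is Na2SO4 → limiting reagent.
theoretical n(NaCl) = (2/1) × 6.822 = 13.64 mol → 797.1 g
% yield = 311 / 797.1 × 100 = 39.02 %

39.0 %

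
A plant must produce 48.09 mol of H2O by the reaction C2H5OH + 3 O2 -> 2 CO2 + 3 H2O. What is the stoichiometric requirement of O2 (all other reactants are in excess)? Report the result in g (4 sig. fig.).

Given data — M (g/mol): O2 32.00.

n(H2O) = 48.09 mol
n(O2) = (3/3) × 48.09 = 48.09 mol
mass = 48.09 × 32.00 = 1539 g

1539 g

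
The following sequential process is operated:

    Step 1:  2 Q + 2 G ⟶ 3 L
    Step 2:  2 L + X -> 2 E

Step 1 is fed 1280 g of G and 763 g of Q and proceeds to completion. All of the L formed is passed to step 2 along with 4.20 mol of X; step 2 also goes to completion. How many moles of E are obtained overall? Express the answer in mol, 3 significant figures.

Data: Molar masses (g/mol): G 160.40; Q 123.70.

8.40 mol

Step 1:
n(G) = 1280 / 160.40 = 7.980 mol
n(Q) = 763.0 / 123.70 = 6.168 mol
n/ν for G = 7.980/2 = 3.990
n/ν for Q = 6.168/2 = 3.084
Smallest n/ν is Q → limiting reagent.
n(L) produced = (3/2) × 6.168 = 9.252 mol
Step 2:
n(L) available = 9.252 mol
n(X) = 4.200 mol
n/ν for L = 9.252/2 = 4.626
n/ν for X = 4.200/1 = 4.200
Smallest n/ν is X → limiting reagent.
n(E) = (2/1) × 4.200 = 8.400 mol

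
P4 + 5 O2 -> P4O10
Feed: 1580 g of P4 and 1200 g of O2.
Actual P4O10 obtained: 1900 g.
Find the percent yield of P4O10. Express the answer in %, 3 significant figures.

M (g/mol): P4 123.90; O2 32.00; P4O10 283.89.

89.2 %

n(P4) = 1580 / 123.90 = 12.75 mol
n(O2) = 1200 / 32.00 = 37.50 mol
n/ν → P4: 12.75, O2: 7.500; O2 is limiting.
theoretical n(P4O10) = (1/5) × 37.50 = 7.500 mol → 2129 g
% yield = 1900 / 2129 × 100 = 89.24 %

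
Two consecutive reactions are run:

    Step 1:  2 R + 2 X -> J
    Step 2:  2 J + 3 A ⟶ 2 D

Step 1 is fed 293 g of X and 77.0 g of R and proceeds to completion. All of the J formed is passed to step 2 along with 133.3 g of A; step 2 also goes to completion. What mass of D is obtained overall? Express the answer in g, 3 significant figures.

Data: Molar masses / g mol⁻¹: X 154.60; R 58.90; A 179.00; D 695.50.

Step 1:
n(X) = 293.0 / 154.60 = 1.895 mol
n(R) = 77.00 / 58.90 = 1.307 mol
n/ν for X = 1.895/2 = 0.9475
n/ν for R = 1.307/2 = 0.6535
Smallest n/ν is R → limiting reagent.
n(J) produced = (1/2) × 1.307 = 0.6535 mol
Step 2:
n(J) available = 0.6535 mol
n(A) = 133.3 / 179.00 = 0.7447 mol
n/ν for J = 0.6535/2 = 0.3268
n/ν for A = 0.7447/3 = 0.2482
Smallest n/ν is A → limiting reagent.
n(D) = (2/3) × 0.7447 = 0.4965 mol
mass = 0.4965 × 695.50 = 345.3 g

345 g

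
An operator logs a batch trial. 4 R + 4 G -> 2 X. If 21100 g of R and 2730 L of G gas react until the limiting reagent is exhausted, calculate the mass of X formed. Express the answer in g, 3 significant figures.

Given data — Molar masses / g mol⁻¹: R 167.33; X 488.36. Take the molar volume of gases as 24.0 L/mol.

27800 g

n(R) = 21100 / 167.33 = 126.1 mol
n(G) = 2730 / 24.0 = 113.8 mol
n/ν for R = 126.1/4 = 31.53
n/ν for G = 113.8/4 = 28.45
Smallest n/ν is G → limiting reagent.
n(X) = (2/4) × 113.8 = 56.90 mol
mass = 56.90 × 488.36 = 27790 g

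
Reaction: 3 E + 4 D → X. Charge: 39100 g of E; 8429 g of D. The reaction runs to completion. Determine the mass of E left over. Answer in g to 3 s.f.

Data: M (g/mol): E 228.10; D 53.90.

12300 g

n(E) = 39100 / 228.10 = 171.4 mol
n(D) = 8429 / 53.90 = 156.4 mol
n/ν for E = 171.4/3 = 57.13
n/ν for D = 156.4/4 = 39.10
Smallest n/ν is D → limiting reagent.
E consumed = (3/4) × 156.4 = 117.3 mol
E remaining = 171.4 − 117.3 = 54.10 mol
mass = 54.10 × 228.10 = 12340 g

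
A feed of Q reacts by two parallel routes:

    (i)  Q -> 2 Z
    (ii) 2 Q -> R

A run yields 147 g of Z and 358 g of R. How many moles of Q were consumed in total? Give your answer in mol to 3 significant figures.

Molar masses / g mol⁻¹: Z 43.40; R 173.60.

n(Z) = 147 / 43.40 = 3.387 mol
n(R) = 358 / 173.60 = 2.062 mol
n(Q) via (i) = (1/2)×3.387 = 1.694 mol
n(Q) via (ii) = (2/1)×2.062 = 4.124 mol
total n(Q) = 1.694 + 4.124 = 5.818 mol

5.82 mol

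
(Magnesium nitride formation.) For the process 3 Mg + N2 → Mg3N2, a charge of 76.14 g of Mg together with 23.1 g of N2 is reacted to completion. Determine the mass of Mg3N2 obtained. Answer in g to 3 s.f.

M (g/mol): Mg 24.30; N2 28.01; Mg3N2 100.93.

n(Mg) = 76.14 / 24.30 = 3.133 mol
n(N2) = 23.10 / 28.01 = 0.8247 mol
n/ν → Mg: 1.044, N2: 0.8247; N2 is limiting.
n(Mg3N2) = (1/1) × 0.8247 = 0.8247 mol
mass = 0.8247 × 100.93 = 83.24 g

83.2 g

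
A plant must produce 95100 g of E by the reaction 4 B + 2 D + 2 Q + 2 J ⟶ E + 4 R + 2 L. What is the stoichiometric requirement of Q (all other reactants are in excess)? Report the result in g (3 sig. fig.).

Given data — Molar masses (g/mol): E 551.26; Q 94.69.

n(E) = 95100 / 551.26 = 172.5 mol
n(Q) = (2/1) × 172.5 = 345.0 mol
mass = 345.0 × 94.69 = 32670 g

32700 g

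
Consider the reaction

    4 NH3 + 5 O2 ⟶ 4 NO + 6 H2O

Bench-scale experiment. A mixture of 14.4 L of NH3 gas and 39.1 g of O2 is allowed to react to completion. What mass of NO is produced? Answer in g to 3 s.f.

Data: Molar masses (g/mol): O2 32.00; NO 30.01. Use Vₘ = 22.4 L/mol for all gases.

n(NH3) = 14.40 / 22.4 = 0.6429 mol
n(O2) = 39.10 / 32.00 = 1.222 mol
n/ν for NH3 = 0.6429/4 = 0.1607
n/ν for O2 = 1.222/5 = 0.2444
Smallest n/ν is NH3 → limiting reagent.
n(NO) = (4/4) × 0.6429 = 0.6429 mol
mass = 0.6429 × 30.01 = 19.29 g

19.3 g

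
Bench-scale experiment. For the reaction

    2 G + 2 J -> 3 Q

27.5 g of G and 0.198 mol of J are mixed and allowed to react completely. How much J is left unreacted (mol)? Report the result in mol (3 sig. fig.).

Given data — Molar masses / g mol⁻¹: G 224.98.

0.0758 mol

n(G) = 27.50 / 224.98 = 0.1222 mol
n(J) = 0.1980 mol
n/ν → G: 0.06110, J: 0.09900; G is limiting.
J consumed = (2/2) × 0.1222 = 0.1222 mol
J remaining = 0.1980 − 0.1222 = 0.07580 mol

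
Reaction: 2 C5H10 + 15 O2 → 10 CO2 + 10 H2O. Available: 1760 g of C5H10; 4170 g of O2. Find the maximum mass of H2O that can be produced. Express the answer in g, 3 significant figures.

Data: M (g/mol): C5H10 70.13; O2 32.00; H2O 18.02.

1570 g

n(C5H10) = 1760 / 70.13 = 25.10 mol
n(O2) = 4170 / 32.00 = 130.3 mol
n/ν → C5H10: 12.55, O2: 8.687; O2 is limiting.
n(H2O) = (10/15) × 130.3 = 86.87 mol
mass = 86.87 × 18.02 = 1565 g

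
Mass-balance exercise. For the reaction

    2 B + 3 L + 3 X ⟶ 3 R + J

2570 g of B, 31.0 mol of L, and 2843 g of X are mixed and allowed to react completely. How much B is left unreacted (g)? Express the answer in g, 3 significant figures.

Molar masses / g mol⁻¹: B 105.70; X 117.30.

n(B) = 2570 / 105.70 = 24.31 mol
n(L) = 31.00 mol
n(X) = 2843 / 117.30 = 24.24 mol
n/ν for B = 24.31/2 = 12.16
n/ν for L = 31.00/3 = 10.33
n/ν for X = 24.24/3 = 8.080
Smallest n/ν is X → limiting reagent.
B consumed = (2/3) × 24.24 = 16.16 mol
B remaining = 24.31 − 16.16 = 8.150 mol
mass = 8.150 × 105.70 = 861.5 g

862 g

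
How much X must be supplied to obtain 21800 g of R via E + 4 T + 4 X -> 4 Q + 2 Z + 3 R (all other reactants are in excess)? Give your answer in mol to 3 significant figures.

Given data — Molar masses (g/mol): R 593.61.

49.0 mol

n(R) = 21800 / 593.61 = 36.72 mol
n(X) = (4/3) × 36.72 = 48.96 mol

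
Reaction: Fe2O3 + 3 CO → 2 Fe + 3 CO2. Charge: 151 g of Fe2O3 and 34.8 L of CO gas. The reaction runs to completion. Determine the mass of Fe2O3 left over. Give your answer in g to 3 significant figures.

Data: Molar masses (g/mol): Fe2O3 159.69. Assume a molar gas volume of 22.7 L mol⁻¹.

69.4 g

n(Fe2O3) = 151.0 / 159.69 = 0.9456 mol
n(CO) = 34.80 / 22.7 = 1.533 mol
n/ν for Fe2O3 = 0.9456/1 = 0.9456
n/ν for CO = 1.533/3 = 0.5110
Smallest n/ν is CO → limiting reagent.
Fe2O3 consumed = (1/3) × 1.533 = 0.5110 mol
Fe2O3 remaining = 0.9456 − 0.5110 = 0.4346 mol
mass = 0.4346 × 159.69 = 69.40 g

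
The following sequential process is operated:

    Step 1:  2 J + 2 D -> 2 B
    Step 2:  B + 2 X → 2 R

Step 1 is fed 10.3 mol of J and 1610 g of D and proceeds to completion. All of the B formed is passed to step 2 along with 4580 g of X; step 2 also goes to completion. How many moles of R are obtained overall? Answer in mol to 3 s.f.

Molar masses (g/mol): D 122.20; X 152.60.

20.6 mol

Step 1:
n(J) = 10.30 mol
n(D) = 1610 / 122.20 = 13.18 mol
n/ν for J = 10.30/2 = 5.150
n/ν for D = 13.18/2 = 6.590
Smallest n/ν is J → limiting reagent.
n(B) produced = (2/2) × 10.30 = 10.30 mol
Step 2:
n(B) available = 10.30 mol
n(X) = 4580 / 152.60 = 30.01 mol
n/ν for B = 10.30/1 = 10.30
n/ν for X = 30.01/2 = 15.01
Smallest n/ν is B → limiting reagent.
n(R) = (2/1) × 10.30 = 20.60 mol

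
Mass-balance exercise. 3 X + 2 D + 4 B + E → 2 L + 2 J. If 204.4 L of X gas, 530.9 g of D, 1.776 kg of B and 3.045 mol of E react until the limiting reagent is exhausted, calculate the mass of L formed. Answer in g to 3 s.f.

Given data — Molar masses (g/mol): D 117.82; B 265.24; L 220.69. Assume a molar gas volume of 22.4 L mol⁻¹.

739 g

n(X) = 204.4 / 22.4 = 9.125 mol
n(D) = 530.9 / 117.82 = 4.506 mol
n(B) = 1.776×1000 / 265.24 = 6.696 mol
n(E) = 3.045 mol
n/ν → X: 3.042, D: 2.253, B: 1.674, E: 3.045; B is limiting.
n(L) = (2/4) × 6.696 = 3.348 mol
mass = 3.348 × 220.69 = 738.9 g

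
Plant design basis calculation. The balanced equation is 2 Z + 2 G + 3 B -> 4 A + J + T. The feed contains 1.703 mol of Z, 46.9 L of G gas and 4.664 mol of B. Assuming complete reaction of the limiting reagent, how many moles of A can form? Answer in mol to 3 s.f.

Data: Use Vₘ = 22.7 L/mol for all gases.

3.41 mol

n(Z) = 1.703 mol
n(G) = 46.90 / 22.7 = 2.066 mol
n(B) = 4.664 mol
n/ν for Z = 1.703/2 = 0.8515
n/ν for G = 2.066/2 = 1.033
n/ν for B = 4.664/3 = 1.555
Smallest n/ν is Z → limiting reagent.
n(A) = (4/2) × 1.703 = 3.406 mol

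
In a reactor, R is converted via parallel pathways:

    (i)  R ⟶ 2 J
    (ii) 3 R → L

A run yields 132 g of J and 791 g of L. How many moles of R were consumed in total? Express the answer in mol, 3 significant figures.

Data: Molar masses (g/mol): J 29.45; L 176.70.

n(J) = 132 / 29.45 = 4.482 mol
n(L) = 791 / 176.70 = 4.477 mol
n(R) via (i) = (1/2)×4.482 = 2.241 mol
n(R) via (ii) = (3/1)×4.477 = 13.43 mol
total n(R) = 2.241 + 13.43 = 15.67 mol

15.7 mol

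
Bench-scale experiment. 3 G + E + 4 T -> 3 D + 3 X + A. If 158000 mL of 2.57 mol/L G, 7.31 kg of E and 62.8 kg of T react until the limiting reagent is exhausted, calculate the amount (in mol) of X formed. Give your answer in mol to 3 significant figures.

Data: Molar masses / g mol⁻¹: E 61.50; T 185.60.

n(G) = 2.57 × 158000/1000 = 406.1 mol
n(E) = 7.310×1000 / 61.50 = 118.9 mol
n(T) = 62.80×1000 / 185.60 = 338.4 mol
n/ν → G: 135.4, E: 118.9, T: 84.60; T is limiting.
n(X) = (3/4) × 338.4 = 253.8 mol

254 mol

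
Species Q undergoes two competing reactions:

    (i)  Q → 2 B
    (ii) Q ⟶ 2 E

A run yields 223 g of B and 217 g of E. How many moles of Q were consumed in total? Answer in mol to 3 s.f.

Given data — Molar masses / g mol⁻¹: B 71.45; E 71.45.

n(B) = 223 / 71.45 = 3.121 mol
n(E) = 217 / 71.45 = 3.037 mol
n(Q) via (i) = (1/2)×3.121 = 1.561 mol
n(Q) via (ii) = (1/2)×3.037 = 1.519 mol
total n(Q) = 1.561 + 1.519 = 3.080 mol

3.08 mol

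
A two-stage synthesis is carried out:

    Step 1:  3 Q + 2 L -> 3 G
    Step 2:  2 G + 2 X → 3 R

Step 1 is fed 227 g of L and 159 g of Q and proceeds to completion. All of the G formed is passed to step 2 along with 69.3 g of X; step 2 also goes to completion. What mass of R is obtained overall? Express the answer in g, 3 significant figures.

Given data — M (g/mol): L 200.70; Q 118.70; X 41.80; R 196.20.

394 g

Step 1:
n(L) = 227.0 / 200.70 = 1.131 mol
n(Q) = 159.0 / 118.70 = 1.340 mol
n/ν for L = 1.131/2 = 0.5655
n/ν for Q = 1.340/3 = 0.4467
Smallest n/ν is Q → limiting reagent.
n(G) produced = (3/3) × 1.340 = 1.340 mol
Step 2:
n(G) available = 1.340 mol
n(X) = 69.30 / 41.80 = 1.658 mol
n/ν for G = 1.340/2 = 0.6700
n/ν for X = 1.658/2 = 0.8290
Smallest n/ν is G → limiting reagent.
n(R) = (3/2) × 1.340 = 2.010 mol
mass = 2.010 × 196.20 = 394.4 g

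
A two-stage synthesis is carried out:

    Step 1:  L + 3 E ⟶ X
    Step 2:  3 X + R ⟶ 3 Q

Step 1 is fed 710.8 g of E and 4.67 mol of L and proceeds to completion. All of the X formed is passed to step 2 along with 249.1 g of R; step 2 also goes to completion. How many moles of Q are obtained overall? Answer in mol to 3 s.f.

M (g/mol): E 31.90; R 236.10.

Step 1:
n(E) = 710.8 / 31.90 = 22.28 mol
n(L) = 4.670 mol
n/ν for E = 22.28/3 = 7.427
n/ν for L = 4.670/1 = 4.670
Smallest n/ν is L → limiting reagent.
n(X) produced = (1/1) × 4.670 = 4.670 mol
Step 2:
n(X) available = 4.670 mol
n(R) = 249.1 / 236.10 = 1.055 mol
n/ν for X = 4.670/3 = 1.557
n/ν for R = 1.055/1 = 1.055
Smallest n/ν is R → limiting reagent.
n(Q) = (3/1) × 1.055 = 3.165 mol

3.17 mol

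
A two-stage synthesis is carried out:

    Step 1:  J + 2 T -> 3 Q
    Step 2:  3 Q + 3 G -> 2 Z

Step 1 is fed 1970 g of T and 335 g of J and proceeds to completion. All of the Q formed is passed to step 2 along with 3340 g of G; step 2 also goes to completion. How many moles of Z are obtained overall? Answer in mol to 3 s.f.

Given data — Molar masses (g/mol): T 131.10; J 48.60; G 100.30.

Step 1:
n(T) = 1970 / 131.10 = 15.03 mol
n(J) = 335.0 / 48.60 = 6.893 mol
n/ν → T: 7.515, J: 6.893; J is limiting.
n(Q) produced = (3/1) × 6.893 = 20.68 mol
Step 2:
n(Q) available = 20.68 mol
n(G) = 3340 / 100.30 = 33.30 mol
n/ν → Q: 6.893, G: 11.10; Q is limiting.
n(Z) = (2/3) × 20.68 = 13.79 mol

13.8 mol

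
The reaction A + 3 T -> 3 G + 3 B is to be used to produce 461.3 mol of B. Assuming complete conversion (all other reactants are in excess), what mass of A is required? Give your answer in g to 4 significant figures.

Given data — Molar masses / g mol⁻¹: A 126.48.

19450 g

n(B) = 461.3 mol
n(A) = (1/3) × 461.3 = 153.8 mol
mass = 153.8 × 126.48 = 19450 g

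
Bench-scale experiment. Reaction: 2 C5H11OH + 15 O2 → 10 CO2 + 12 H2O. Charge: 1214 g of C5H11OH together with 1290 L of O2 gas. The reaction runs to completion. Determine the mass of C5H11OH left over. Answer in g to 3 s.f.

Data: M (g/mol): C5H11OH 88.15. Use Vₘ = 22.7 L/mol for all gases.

n(C5H11OH) = 1214 / 88.15 = 13.77 mol
n(O2) = 1290 / 22.7 = 56.83 mol
n/ν for C5H11OH = 13.77/2 = 6.885
n/ν for O2 = 56.83/15 = 3.789
Smallest n/ν is O2 → limiting reagent.
C5H11OH consumed = (2/15) × 56.83 = 7.577 mol
C5H11OH remaining = 13.77 − 7.577 = 6.193 mol
mass = 6.193 × 88.15 = 545.9 g

546 g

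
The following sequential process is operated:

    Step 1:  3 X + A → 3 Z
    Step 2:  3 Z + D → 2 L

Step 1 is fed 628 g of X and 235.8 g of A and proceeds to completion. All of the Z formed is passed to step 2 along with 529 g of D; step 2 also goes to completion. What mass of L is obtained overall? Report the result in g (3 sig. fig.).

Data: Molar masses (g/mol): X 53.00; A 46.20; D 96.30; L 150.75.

1190 g

Step 1:
n(X) = 628.0 / 53.00 = 11.85 mol
n(A) = 235.8 / 46.20 = 5.104 mol
n/ν for X = 11.85/3 = 3.950
n/ν for A = 5.104/1 = 5.104
Smallest n/ν is X → limiting reagent.
n(Z) produced = (3/3) × 11.85 = 11.85 mol
Step 2:
n(Z) available = 11.85 mol
n(D) = 529.0 / 96.30 = 5.493 mol
n/ν for Z = 11.85/3 = 3.950
n/ν for D = 5.493/1 = 5.493
Smallest n/ν is Z → limiting reagent.
n(L) = (2/3) × 11.85 = 7.900 mol
mass = 7.900 × 150.75 = 1191 g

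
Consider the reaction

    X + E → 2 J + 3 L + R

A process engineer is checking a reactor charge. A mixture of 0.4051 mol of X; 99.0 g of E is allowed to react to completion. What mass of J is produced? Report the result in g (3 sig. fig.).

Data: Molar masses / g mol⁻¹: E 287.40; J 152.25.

105 g

n(X) = 0.4051 mol
n(E) = 99.00 / 287.40 = 0.3445 mol
n/ν for X = 0.4051/1 = 0.4051
n/ν for E = 0.3445/1 = 0.3445
Smallest n/ν is E → limiting reagent.
n(J) = (2/1) × 0.3445 = 0.6890 mol
mass = 0.6890 × 152.25 = 104.9 g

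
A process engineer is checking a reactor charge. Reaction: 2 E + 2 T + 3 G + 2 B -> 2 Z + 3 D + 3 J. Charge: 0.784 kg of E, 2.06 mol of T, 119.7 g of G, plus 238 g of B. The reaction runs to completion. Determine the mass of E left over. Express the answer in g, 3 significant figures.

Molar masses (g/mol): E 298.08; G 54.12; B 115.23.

n(E) = 0.7840×1000 / 298.08 = 2.630 mol
n(T) = 2.060 mol
n(G) = 119.7 / 54.12 = 2.212 mol
n(B) = 238.0 / 115.23 = 2.065 mol
n/ν for E = 2.630/2 = 1.315
n/ν for T = 2.060/2 = 1.030
n/ν for G = 2.212/3 = 0.7373
n/ν for B = 2.065/2 = 1.033
Smallest n/ν is G → limiting reagent.
E consumed = (2/3) × 2.212 = 1.475 mol
E remaining = 2.630 − 1.475 = 1.155 mol
mass = 1.155 × 298.08 = 344.3 g

344 g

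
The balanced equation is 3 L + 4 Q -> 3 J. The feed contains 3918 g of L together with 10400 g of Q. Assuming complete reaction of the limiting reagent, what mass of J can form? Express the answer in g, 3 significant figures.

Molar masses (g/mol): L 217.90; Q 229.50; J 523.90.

n(L) = 3918 / 217.90 = 17.98 mol
n(Q) = 10400 / 229.50 = 45.32 mol
n/ν for L = 17.98/3 = 5.993
n/ν for Q = 45.32/4 = 11.33
Smallest n/ν is L → limiting reagent.
n(J) = (3/3) × 17.98 = 17.98 mol
mass = 17.98 × 523.90 = 9420 g

9420 g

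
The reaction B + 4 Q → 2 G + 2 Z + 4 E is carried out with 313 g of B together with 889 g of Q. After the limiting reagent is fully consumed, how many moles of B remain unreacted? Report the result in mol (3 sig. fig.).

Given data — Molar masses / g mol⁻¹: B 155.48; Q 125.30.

0.239 mol

n(B) = 313.0 / 155.48 = 2.013 mol
n(Q) = 889.0 / 125.30 = 7.095 mol
n/ν for B = 2.013/1 = 2.013
n/ν for Q = 7.095/4 = 1.774
Smallest n/ν is Q → limiting reagent.
B consumed = (1/4) × 7.095 = 1.774 mol
B remaining = 2.013 − 1.774 = 0.2390 mol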